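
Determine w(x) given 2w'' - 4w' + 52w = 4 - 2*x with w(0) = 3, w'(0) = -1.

Divide through by 2: w'' - 2w' + 26w = 2 - x.
Characteristic equation r² - 2r + 26 = 0 has discriminant (-2)² - 4·(26) = -100 < 0, so r = 1 ± 5i.
Hence w_h = C1*cos(5*x)*exp(x) + C2*exp(x)*sin(5*x).
For the particular solution try w_p = A0 + A1*x. Substituting and matching coefficients of each power of x gives A0 = 25/338, A1 = -1/26, so w_p = 25/338 - x/26.
General solution: w = 25/338 - x/26 + C1*cos(5*x)*exp(x) + C2*exp(x)*sin(5*x).
Apply the initial conditions: w(0) = 25/338 + C1 = 3 and w'(0) = -1/26 + C1 + 5*C2 = -1. Solving gives C1 = 989/338, C2 = -657/845.

w = 25/338 - x/26 - 657*exp(x)*sin(5*x)/845 + 989*cos(5*x)*exp(x)/338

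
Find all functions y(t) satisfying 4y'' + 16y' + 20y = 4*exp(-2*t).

Divide through by 4: y'' + 4y' + 5y = exp(-2*t).
Characteristic equation r² + 4r + 5 = 0 has discriminant (4)² - 4·(5) = -4 < 0, so r = -2 ± i.
Hence y_h = C1*cos(t)*exp(-2*t) + C2*exp(-2*t)*sin(t).
Try y_p = A*exp(-2*t). Substituting into the equation and dividing by exp(-2*t) gives A = 1, so y_p = exp(-2*t).

y = C1*cos(t)*exp(-2*t) + C2*exp(-2*t)*sin(t) + exp(-2*t)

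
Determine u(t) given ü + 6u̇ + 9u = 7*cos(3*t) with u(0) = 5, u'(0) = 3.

Characteristic equation r² + 6r + 9 = 0 has discriminant (6)² - 4·(9) = 0, so r = -3 is a repeated root.
Hence u_h = (C1 + C2*t)*exp(-3*t).
Try u_p = A*cos(3*t) + B*sin(3*t). Substituting and equating the coefficients of cos(3t) and sin(3t) gives A = 0, B = 7/18, so u_p = 7*sin(3*t)/18.
General solution: u = 7*sin(3*t)/18 + C1*exp(-3*t) + C2*t*exp(-3*t).
Apply the initial conditions: u(0) = C1 = 5 and u'(0) = 7/6 + C2 - 3*C1 = 3. Solving gives C1 = 5, C2 = 101/6.

u = 5*exp(-3*t) + 7*sin(3*t)/18 + 101*t*exp(-3*t)/6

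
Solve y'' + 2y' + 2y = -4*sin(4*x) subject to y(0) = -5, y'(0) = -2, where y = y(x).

y = 8*cos(4*x)/65 + 14*sin(4*x)/65 - 519*exp(-x)*sin(x)/65 - 333*cos(x)*exp(-x)/65

Characteristic equation r² + 2r + 2 = 0 has discriminant (2)² - 4·(2) = -4 < 0, so r = -1 ± i.
Hence y_h = C1*cos(x)*exp(-x) + C2*exp(-x)*sin(x).
Try y_p = A*cos(4*x) + B*sin(4*x). Substituting and equating the coefficients of cos(4x) and sin(4x) gives A = 8/65, B = 14/65, so y_p = 8*cos(4*x)/65 + 14*sin(4*x)/65.
General solution: y = 8*cos(4*x)/65 + 14*sin(4*x)/65 + C1*cos(x)*exp(-x) + C2*exp(-x)*sin(x).
Apply the initial conditions: y(0) = 8/65 + C1 = -5 and y'(0) = 56/65 + C2 - C1 = -2. Solving gives C1 = -333/65, C2 = -519/65.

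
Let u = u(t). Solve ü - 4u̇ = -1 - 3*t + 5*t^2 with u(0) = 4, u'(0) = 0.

Characteristic equation r² - 4r = 0 factors as (r - 4)r = 0, so r = 4, 0.
Hence u_h = C1*exp(4*t) + C2.
Since 0 is a characteristic root (multiplicity 1), multiply the polynomial trial by t: try u_p = t*(A0 + A1*t + A2*t^2). Substituting and matching coefficients of each power of t gives A0 = 9/32, A1 = 1/16, A2 = -5/12, so u_p = -5*t^3/12 + t^2/16 + 9*t/32.
General solution: u = C2 - 5*t^3/12 + t^2/16 + 9*t/32 + C1*exp(4*t).
Apply the initial conditions: u(0) = C1 + C2 = 4 and u'(0) = 9/32 + 4*C1 = 0. Solving gives C1 = -9/128, C2 = 521/128.

u = 521/128 - 9*exp(4*t)/128 - 5*t**3/12 + t**2/16 + 9*t/32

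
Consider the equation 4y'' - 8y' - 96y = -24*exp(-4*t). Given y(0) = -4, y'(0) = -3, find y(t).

y = -51*exp(-4*t)/25 - 49*exp(6*t)/25 + 3*t*exp(-4*t)/5

Divide through by 4: y'' - 2y' - 24y = -6*exp(-4*t).
Characteristic equation r² - 2r - 24 = 0 factors as (r + 4)(r - 6) = 0, so r = -4, 6.
Hence y_h = C1*exp(-4*t) + C2*exp(6*t).
Since exp(-4*t) solves the homogeneous equation (r = -4 is a root of multiplicity 1), multiply the trial by t. Try y_p = A*t*exp(-4*t). Substituting into the equation and dividing by exp(-4*t) gives A = 3/5, so y_p = 3*t*exp(-4*t)/5.
General solution: y = C1*exp(-4*t) + C2*exp(6*t) + 3*t*exp(-4*t)/5.
Apply the initial conditions: y(0) = C1 + C2 = -4 and y'(0) = 3/5 - 4*C1 + 6*C2 = -3. Solving gives C1 = -51/25, C2 = -49/25.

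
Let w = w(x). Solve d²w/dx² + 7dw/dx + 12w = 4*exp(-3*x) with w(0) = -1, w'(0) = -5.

w = -13*exp(-3*x) + 12*exp(-4*x) + 4*x*exp(-3*x)

Characteristic equation r² + 7r + 12 = 0 factors as (r + 3)(r + 4) = 0, so r = -3, -4.
Hence w_h = C1*exp(-3*x) + C2*exp(-4*x).
Since exp(-3*x) solves the homogeneous equation (r = -3 is a root of multiplicity 1), multiply the trial by x. Try w_p = A*x*exp(-3*x). Substituting into the equation and dividing by exp(-3*x) gives A = 4, so w_p = 4*x*exp(-3*x).
General solution: w = C1*exp(-3*x) + C2*exp(-4*x) + 4*x*exp(-3*x).
Apply the initial conditions: w(0) = C1 + C2 = -1 and w'(0) = 4 - 4*C2 - 3*C1 = -5. Solving gives C1 = -13, C2 = 12.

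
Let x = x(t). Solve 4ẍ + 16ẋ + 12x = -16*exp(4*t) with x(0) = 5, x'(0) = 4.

Divide through by 4: x'' + 4x' + 3x = -4*exp(4*t).
Characteristic equation r² + 4r + 3 = 0 factors as (r + 1)(r + 3) = 0, so r = -1, -3.
Hence x_h = C1*exp(-t) + C2*exp(-3*t).
Try x_p = A*exp(4*t). Substituting into the equation and dividing by exp(4*t) gives A = -4/35, so x_p = -4*exp(4*t)/35.
General solution: x = -4*exp(4*t)/35 + C1*exp(-t) + C2*exp(-3*t).
Apply the initial conditions: x(0) = -4/35 + C1 + C2 = 5 and x'(0) = -16/35 - C1 - 3*C2 = 4. Solving gives C1 = 99/10, C2 = -67/14.

x = -67*exp(-3*t)/14 - 4*exp(4*t)/35 + 99*exp(-t)/10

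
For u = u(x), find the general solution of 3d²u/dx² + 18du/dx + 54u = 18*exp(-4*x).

u = 3*exp(-4*x)/5 + C1*cos(3*x)*exp(-3*x) + C2*exp(-3*x)*sin(3*x)

Divide through by 3: u'' + 6u' + 18u = 6*exp(-4*x).
Characteristic equation r² + 6r + 18 = 0 has discriminant (6)² - 4·(18) = -36 < 0, so r = -3 ± 3i.
Hence u_h = C1*cos(3*x)*exp(-3*x) + C2*exp(-3*x)*sin(3*x).
Try u_p = A*exp(-4*x). Substituting into the equation and dividing by exp(-4*x) gives A = 3/5, so u_p = 3*exp(-4*x)/5.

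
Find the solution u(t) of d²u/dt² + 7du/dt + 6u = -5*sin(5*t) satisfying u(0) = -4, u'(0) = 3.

Characteristic equation r² + 7r + 6 = 0 factors as (r + 1)(r + 6) = 0, so r = -1, -6.
Hence u_h = C1*exp(-t) + C2*exp(-6*t).
Try u_p = A*cos(5*t) + B*sin(5*t). Substituting and equating the coefficients of cos(5t) and sin(5t) gives A = 175/1586, B = 95/1586, so u_p = 95*sin(5*t)/1586 + 175*cos(5*t)/1586.
General solution: u = 95*sin(5*t)/1586 + 175*cos(5*t)/1586 + C1*exp(-t) + C2*exp(-6*t).
Apply the initial conditions: u(0) = 175/1586 + C1 + C2 = -4 and u'(0) = 475/1586 - C1 - 6*C2 = 3. Solving gives C1 = -571/130, C2 = 86/305.

u = -571*exp(-t)/130 + 86*exp(-6*t)/305 + 95*sin(5*t)/1586 + 175*cos(5*t)/1586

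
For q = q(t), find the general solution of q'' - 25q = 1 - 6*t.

q = -1/25 + 6*t/25 + C1*exp(5*t) + C2*exp(-5*t)

Characteristic equation r² - 25 = 0 factors as (r - 5)(r + 5) = 0, so r = 5, -5.
Hence q_h = C1*exp(5*t) + C2*exp(-5*t).
For the particular solution try q_p = A0 + A1*t. Substituting and matching coefficients of each power of t gives A0 = -1/25, A1 = 6/25, so q_p = -1/25 + 6*t/25.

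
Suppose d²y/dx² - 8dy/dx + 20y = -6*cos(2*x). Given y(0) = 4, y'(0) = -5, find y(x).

y = -3*cos(2*x)/16 + 3*sin(2*x)/16 - 177*exp(4*x)*sin(2*x)/16 + 67*cos(2*x)*exp(4*x)/16

Characteristic equation r² - 8r + 20 = 0 has discriminant (-8)² - 4·(20) = -16 < 0, so r = 4 ± 2i.
Hence y_h = C1*cos(2*x)*exp(4*x) + C2*exp(4*x)*sin(2*x).
Try y_p = A*cos(2*x) + B*sin(2*x). Substituting and equating the coefficients of cos(2x) and sin(2x) gives A = -3/16, B = 3/16, so y_p = -3*cos(2*x)/16 + 3*sin(2*x)/16.
General solution: y = -3*cos(2*x)/16 + 3*sin(2*x)/16 + C1*cos(2*x)*exp(4*x) + C2*exp(4*x)*sin(2*x).
Apply the initial conditions: y(0) = -3/16 + C1 = 4 and y'(0) = 3/8 + 2*C2 + 4*C1 = -5. Solving gives C1 = 67/16, C2 = -177/16.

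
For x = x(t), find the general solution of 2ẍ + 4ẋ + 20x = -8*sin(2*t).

x = -6*sin(2*t)/13 + 4*cos(2*t)/13 + C1*cos(3*t)*exp(-t) + C2*exp(-t)*sin(3*t)

Divide through by 2: x'' + 2x' + 10x = -4*sin(2*t).
Characteristic equation r² + 2r + 10 = 0 has discriminant (2)² - 4·(10) = -36 < 0, so r = -1 ± 3i.
Hence x_h = C1*cos(3*t)*exp(-t) + C2*exp(-t)*sin(3*t).
Try x_p = A*cos(2*t) + B*sin(2*t). Substituting and equating the coefficients of cos(2t) and sin(2t) gives A = 4/13, B = -6/13, so x_p = -6*sin(2*t)/13 + 4*cos(2*t)/13.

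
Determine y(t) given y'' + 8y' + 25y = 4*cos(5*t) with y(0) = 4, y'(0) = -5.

y = sin(5*t)/10 + 4*cos(3*t)*exp(-4*t) + 7*exp(-4*t)*sin(3*t)/2

Characteristic equation r² + 8r + 25 = 0 has discriminant (8)² - 4·(25) = -36 < 0, so r = -4 ± 3i.
Hence y_h = C1*cos(3*t)*exp(-4*t) + C2*exp(-4*t)*sin(3*t).
Try y_p = A*cos(5*t) + B*sin(5*t). Substituting and equating the coefficients of cos(5t) and sin(5t) gives A = 0, B = 1/10, so y_p = sin(5*t)/10.
General solution: y = sin(5*t)/10 + C1*cos(3*t)*exp(-4*t) + C2*exp(-4*t)*sin(3*t).
Apply the initial conditions: y(0) = C1 = 4 and y'(0) = 1/2 - 4*C1 + 3*C2 = -5. Solving gives C1 = 4, C2 = 7/2.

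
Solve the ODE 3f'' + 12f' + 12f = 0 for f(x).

f = C1*exp(-2*x) + C2*x*exp(-2*x)

Divide through by 3: f'' + 4f' + 4f = 0.
Characteristic equation r² + 4r + 4 = 0 has discriminant (4)² - 4·(4) = 0, so r = -2 is a repeated root.
Hence f_h = (C1 + C2*x)*exp(-2*x).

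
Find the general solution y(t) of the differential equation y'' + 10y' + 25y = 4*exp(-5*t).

Characteristic equation r² + 10r + 25 = 0 has discriminant (10)² - 4·(25) = 0, so r = -5 is a repeated root.
Hence y_h = (C1 + C2*t)*exp(-5*t).
Since exp(-5*t) solves the homogeneous equation (r = -5 is a root of multiplicity 2), multiply the trial by t^2. Try y_p = A*t^2*exp(-5*t). Substituting into the equation and dividing by exp(-5*t) gives A = 2, so y_p = 2*t^2*exp(-5*t).

y = C1*exp(-5*t) + 2*t**2*exp(-5*t) + C2*t*exp(-5*t)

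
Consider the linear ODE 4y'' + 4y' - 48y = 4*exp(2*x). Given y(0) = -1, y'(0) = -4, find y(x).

Divide through by 4: y'' + y' - 12y = exp(2*x).
Characteristic equation r² + r - 12 = 0 factors as (r + 4)(r - 3) = 0, so r = -4, 3.
Hence y_h = C1*exp(-4*x) + C2*exp(3*x).
Try y_p = A*exp(2*x). Substituting into the equation and dividing by exp(2*x) gives A = -1/6, so y_p = -exp(2*x)/6.
General solution: y = -exp(2*x)/6 + C1*exp(-4*x) + C2*exp(3*x).
Apply the initial conditions: y(0) = -1/6 + C1 + C2 = -1 and y'(0) = -1/3 - 4*C1 + 3*C2 = -4. Solving gives C1 = 1/6, C2 = -1.

y = -exp(3*x) - exp(2*x)/6 + exp(-4*x)/6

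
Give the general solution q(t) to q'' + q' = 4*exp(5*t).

Characteristic equation r² + r = 0 factors as (r + 1)r = 0, so r = -1, 0.
Hence q_h = C1*exp(-t) + C2.
Try q_p = A*exp(5*t). Substituting into the equation and dividing by exp(5*t) gives A = 2/15, so q_p = 2*exp(5*t)/15.

q = C2 + 2*exp(5*t)/15 + C1*exp(-t)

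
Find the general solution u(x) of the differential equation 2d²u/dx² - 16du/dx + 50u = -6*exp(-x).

Divide through by 2: u'' - 8u' + 25u = -3*exp(-x).
Characteristic equation r² - 8r + 25 = 0 has discriminant (-8)² - 4·(25) = -36 < 0, so r = 4 ± 3i.
Hence u_h = C1*cos(3*x)*exp(4*x) + C2*exp(4*x)*sin(3*x).
Try u_p = A*exp(-x). Substituting into the equation and dividing by exp(-x) gives A = -3/34, so u_p = -3*exp(-x)/34.

u = -3*exp(-x)/34 + C1*cos(3*x)*exp(4*x) + C2*exp(4*x)*sin(3*x)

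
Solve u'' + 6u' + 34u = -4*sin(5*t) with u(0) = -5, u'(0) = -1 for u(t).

Characteristic equation r² + 6r + 34 = 0 has discriminant (6)² - 4·(34) = -100 < 0, so r = -3 ± 5i.
Hence u_h = C1*cos(5*t)*exp(-3*t) + C2*exp(-3*t)*sin(5*t).
Try u_p = A*cos(5*t) + B*sin(5*t). Substituting and equating the coefficients of cos(5t) and sin(5t) gives A = 40/327, B = -4/109, so u_p = -4*sin(5*t)/109 + 40*cos(5*t)/327.
General solution: u = -4*sin(5*t)/109 + 40*cos(5*t)/327 + C1*cos(5*t)*exp(-3*t) + C2*exp(-3*t)*sin(5*t).
Apply the initial conditions: u(0) = 40/327 + C1 = -5 and u'(0) = -20/109 - 3*C1 + 5*C2 = -1. Solving gives C1 = -1675/327, C2 = -1764/545.

u = -4*sin(5*t)/109 + 40*cos(5*t)/327 - 1764*exp(-3*t)*sin(5*t)/545 - 1675*cos(5*t)*exp(-3*t)/327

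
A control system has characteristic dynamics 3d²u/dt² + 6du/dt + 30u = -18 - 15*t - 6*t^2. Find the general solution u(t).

u = -119/250 - 21*t/50 - t**2/5 + C1*cos(3*t)*exp(-t) + C2*exp(-t)*sin(3*t)

Divide through by 3: u'' + 2u' + 10u = -6 - 5*t - 2*t^2.
Characteristic equation r² + 2r + 10 = 0 has discriminant (2)² - 4·(10) = -36 < 0, so r = -1 ± 3i.
Hence u_h = C1*cos(3*t)*exp(-t) + C2*exp(-t)*sin(3*t).
For the particular solution try u_p = A0 + A1*t + A2*t^2. Substituting and matching coefficients of each power of t gives A0 = -119/250, A1 = -21/50, A2 = -1/5, so u_p = -119/250 - 21*t/50 - t^2/5.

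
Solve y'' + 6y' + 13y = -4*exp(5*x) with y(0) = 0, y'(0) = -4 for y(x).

Characteristic equation r² + 6r + 13 = 0 has discriminant (6)² - 4·(13) = -16 < 0, so r = -3 ± 2i.
Hence y_h = C1*cos(2*x)*exp(-3*x) + C2*exp(-3*x)*sin(2*x).
Try y_p = A*exp(5*x). Substituting into the equation and dividing by exp(5*x) gives A = -1/17, so y_p = -exp(5*x)/17.
General solution: y = -exp(5*x)/17 + C1*cos(2*x)*exp(-3*x) + C2*exp(-3*x)*sin(2*x).
Apply the initial conditions: y(0) = -1/17 + C1 = 0 and y'(0) = -5/17 - 3*C1 + 2*C2 = -4. Solving gives C1 = 1/17, C2 = -30/17.

y = -exp(5*x)/17 - 30*exp(-3*x)*sin(2*x)/17 + cos(2*x)*exp(-3*x)/17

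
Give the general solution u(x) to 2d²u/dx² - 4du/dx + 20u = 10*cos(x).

u = -2*sin(x)/17 + 9*cos(x)/17 + C1*cos(3*x)*exp(x) + C2*exp(x)*sin(3*x)

Divide through by 2: u'' - 2u' + 10u = 5*cos(x).
Characteristic equation r² - 2r + 10 = 0 has discriminant (-2)² - 4·(10) = -36 < 0, so r = 1 ± 3i.
Hence u_h = C1*cos(3*x)*exp(x) + C2*exp(x)*sin(3*x).
Try u_p = A*cos(x) + B*sin(x). Substituting and equating the coefficients of cos(x) and sin(x) gives A = 9/17, B = -2/17, so u_p = -2*sin(x)/17 + 9*cos(x)/17.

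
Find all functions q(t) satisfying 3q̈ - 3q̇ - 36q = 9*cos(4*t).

q = -21*cos(4*t)/200 - 3*sin(4*t)/200 + C1*exp(4*t) + C2*exp(-3*t)

Divide through by 3: q'' - q' - 12q = 3*cos(4*t).
Characteristic equation r² - r - 12 = 0 factors as (r - 4)(r + 3) = 0, so r = 4, -3.
Hence q_h = C1*exp(4*t) + C2*exp(-3*t).
Try q_p = A*cos(4*t) + B*sin(4*t). Substituting and equating the coefficients of cos(4t) and sin(4t) gives A = -21/200, B = -3/200, so q_p = -21*cos(4*t)/200 - 3*sin(4*t)/200.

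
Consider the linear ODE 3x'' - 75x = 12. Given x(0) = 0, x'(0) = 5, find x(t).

x = -4/25 - 21*exp(-5*t)/50 + 29*exp(5*t)/50

Divide through by 3: x'' - 25x = 4.
Characteristic equation r² - 25 = 0 factors as (r + 5)(r - 5) = 0, so r = -5, 5.
Hence x_h = C1*exp(-5*t) + C2*exp(5*t).
For the particular solution try x_p = A0. Substituting and matching coefficients of each power of t gives A0 = -4/25, so x_p = -4/25.
General solution: x = -4/25 + C1*exp(-5*t) + C2*exp(5*t).
Apply the initial conditions: x(0) = -4/25 + C1 + C2 = 0 and x'(0) = -5*C1 + 5*C2 = 5. Solving gives C1 = -21/50, C2 = 29/50.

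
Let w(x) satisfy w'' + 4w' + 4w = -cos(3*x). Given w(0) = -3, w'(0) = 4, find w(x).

w = -512*exp(-2*x)/169 - 12*sin(3*x)/169 + 5*cos(3*x)/169 - 24*x*exp(-2*x)/13

Characteristic equation r² + 4r + 4 = 0 has discriminant (4)² - 4·(4) = 0, so r = -2 is a repeated root.
Hence w_h = (C1 + C2*x)*exp(-2*x).
Try w_p = A*cos(3*x) + B*sin(3*x). Substituting and equating the coefficients of cos(3x) and sin(3x) gives A = 5/169, B = -12/169, so w_p = -12*sin(3*x)/169 + 5*cos(3*x)/169.
General solution: w = -12*sin(3*x)/169 + 5*cos(3*x)/169 + C1*exp(-2*x) + C2*x*exp(-2*x).
Apply the initial conditions: w(0) = 5/169 + C1 = -3 and w'(0) = -36/169 + C2 - 2*C1 = 4. Solving gives C1 = -512/169, C2 = -24/13.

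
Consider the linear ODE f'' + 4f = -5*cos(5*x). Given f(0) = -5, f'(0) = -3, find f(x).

Characteristic equation r² + 4 = 0 has discriminant (0)² - 4·(4) = -16 < 0, so r = ± 2i.
Hence f_h = C1*cos(2*x) + C2*sin(2*x).
Try f_p = A*cos(5*x) + B*sin(5*x). Substituting and equating the coefficients of cos(5x) and sin(5x) gives A = 5/21, B = 0, so f_p = 5*cos(5*x)/21.
General solution: f = 5*cos(5*x)/21 + C1*cos(2*x) + C2*sin(2*x).
Apply the initial conditions: f(0) = 5/21 + C1 = -5 and f'(0) = 2*C2 = -3. Solving gives C1 = -110/21, C2 = -3/2.

f = -110*cos(2*x)/21 - 3*sin(2*x)/2 + 5*cos(5*x)/21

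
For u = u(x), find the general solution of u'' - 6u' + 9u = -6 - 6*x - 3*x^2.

u = -4/3 - 10*x/9 - x**2/3 + C1*exp(3*x) + C2*x*exp(3*x)

Characteristic equation r² - 6r + 9 = 0 has discriminant (-6)² - 4·(9) = 0, so r = 3 is a repeated root.
Hence u_h = (C1 + C2*x)*exp(3*x).
For the particular solution try u_p = A0 + A1*x + A2*x^2. Substituting and matching coefficients of each power of x gives A0 = -4/3, A1 = -10/9, A2 = -1/3, so u_p = -4/3 - 10*x/9 - x^2/3.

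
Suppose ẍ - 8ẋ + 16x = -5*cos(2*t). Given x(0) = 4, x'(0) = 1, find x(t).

Characteristic equation r² - 8r + 16 = 0 has discriminant (-8)² - 4·(16) = 0, so r = 4 is a repeated root.
Hence x_h = (C1 + C2*t)*exp(4*t).
Try x_p = A*cos(2*t) + B*sin(2*t). Substituting and equating the coefficients of cos(2t) and sin(2t) gives A = -3/20, B = 1/5, so x_p = -3*cos(2*t)/20 + sin(2*t)/5.
General solution: x = -3*cos(2*t)/20 + sin(2*t)/5 + C1*exp(4*t) + C2*t*exp(4*t).
Apply the initial conditions: x(0) = -3/20 + C1 = 4 and x'(0) = 2/5 + C2 + 4*C1 = 1. Solving gives C1 = 83/20, C2 = -16.

x = -3*cos(2*t)/20 + sin(2*t)/5 + 83*exp(4*t)/20 - 16*t*exp(4*t)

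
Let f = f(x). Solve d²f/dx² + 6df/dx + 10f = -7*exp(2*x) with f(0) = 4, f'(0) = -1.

f = -7*exp(2*x)/26 + 111*cos(x)*exp(-3*x)/26 + 321*exp(-3*x)*sin(x)/26

Characteristic equation r² + 6r + 10 = 0 has discriminant (6)² - 4·(10) = -4 < 0, so r = -3 ± i.
Hence f_h = C1*cos(x)*exp(-3*x) + C2*exp(-3*x)*sin(x).
Try f_p = A*exp(2*x). Substituting into the equation and dividing by exp(2*x) gives A = -7/26, so f_p = -7*exp(2*x)/26.
General solution: f = -7*exp(2*x)/26 + C1*cos(x)*exp(-3*x) + C2*exp(-3*x)*sin(x).
Apply the initial conditions: f(0) = -7/26 + C1 = 4 and f'(0) = -7/13 + C2 - 3*C1 = -1. Solving gives C1 = 111/26, C2 = 321/26.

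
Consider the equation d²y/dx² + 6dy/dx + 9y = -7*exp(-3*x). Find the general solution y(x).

Characteristic equation r² + 6r + 9 = 0 has discriminant (6)² - 4·(9) = 0, so r = -3 is a repeated root.
Hence y_h = (C1 + C2*x)*exp(-3*x).
Since exp(-3*x) solves the homogeneous equation (r = -3 is a root of multiplicity 2), multiply the trial by x^2. Try y_p = A*x^2*exp(-3*x). Substituting into the equation and dividing by exp(-3*x) gives A = -7/2, so y_p = -7*x^2*exp(-3*x)/2.

y = C1*exp(-3*x) - 7*x**2*exp(-3*x)/2 + C2*x*exp(-3*x)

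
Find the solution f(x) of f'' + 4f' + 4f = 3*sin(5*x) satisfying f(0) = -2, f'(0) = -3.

f = -1622*exp(-2*x)/841 - 63*sin(5*x)/841 - 60*cos(5*x)/841 - 188*x*exp(-2*x)/29

Characteristic equation r² + 4r + 4 = 0 has discriminant (4)² - 4·(4) = 0, so r = -2 is a repeated root.
Hence f_h = (C1 + C2*x)*exp(-2*x).
Try f_p = A*cos(5*x) + B*sin(5*x). Substituting and equating the coefficients of cos(5x) and sin(5x) gives A = -60/841, B = -63/841, so f_p = -63*sin(5*x)/841 - 60*cos(5*x)/841.
General solution: f = -63*sin(5*x)/841 - 60*cos(5*x)/841 + C1*exp(-2*x) + C2*x*exp(-2*x).
Apply the initial conditions: f(0) = -60/841 + C1 = -2 and f'(0) = -315/841 + C2 - 2*C1 = -3. Solving gives C1 = -1622/841, C2 = -188/29.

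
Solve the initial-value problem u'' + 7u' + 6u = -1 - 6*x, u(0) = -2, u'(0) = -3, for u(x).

u = 1 - x - 4*exp(-x) + exp(-6*x)

Characteristic equation r² + 7r + 6 = 0 factors as (r + 6)(r + 1) = 0, so r = -6, -1.
Hence u_h = C1*exp(-6*x) + C2*exp(-x).
For the particular solution try u_p = A0 + A1*x. Substituting and matching coefficients of each power of x gives A0 = 1, A1 = -1, so u_p = 1 - x.
General solution: u = 1 - x + C1*exp(-6*x) + C2*exp(-x).
Apply the initial conditions: u(0) = 1 + C1 + C2 = -2 and u'(0) = -1 - C2 - 6*C1 = -3. Solving gives C1 = 1, C2 = -4.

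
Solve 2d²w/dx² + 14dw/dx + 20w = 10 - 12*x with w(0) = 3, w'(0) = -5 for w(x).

w = 23/25 + 2*exp(-2*x) - 3*x/5 + 2*exp(-5*x)/25

Divide through by 2: w'' + 7w' + 10w = 5 - 6*x.
Characteristic equation r² + 7r + 10 = 0 factors as (r + 2)(r + 5) = 0, so r = -2, -5.
Hence w_h = C1*exp(-2*x) + C2*exp(-5*x).
For the particular solution try w_p = A0 + A1*x. Substituting and matching coefficients of each power of x gives A0 = 23/25, A1 = -3/5, so w_p = 23/25 - 3*x/5.
General solution: w = 23/25 - 3*x/5 + C1*exp(-2*x) + C2*exp(-5*x).
Apply the initial conditions: w(0) = 23/25 + C1 + C2 = 3 and w'(0) = -3/5 - 5*C2 - 2*C1 = -5. Solving gives C1 = 2, C2 = 2/25.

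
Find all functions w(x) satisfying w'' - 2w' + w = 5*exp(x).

w = C1*exp(x) + 5*x**2*exp(x)/2 + C2*x*exp(x)

Characteristic equation r² - 2r + 1 = 0 has discriminant (-2)² - 4·(1) = 0, so r = 1 is a repeated root.
Hence w_h = (C1 + C2*x)*exp(x).
Since exp(x) solves the homogeneous equation (r = 1 is a root of multiplicity 2), multiply the trial by x^2. Try w_p = A*x^2*exp(x). Substituting into the equation and dividing by exp(x) gives A = 5/2, so w_p = 5*x^2*exp(x)/2.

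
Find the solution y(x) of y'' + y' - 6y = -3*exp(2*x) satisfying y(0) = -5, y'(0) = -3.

y = -87*exp(2*x)/25 - 38*exp(-3*x)/25 - 3*x*exp(2*x)/5

Characteristic equation r² + r - 6 = 0 factors as (r - 2)(r + 3) = 0, so r = 2, -3.
Hence y_h = C1*exp(2*x) + C2*exp(-3*x).
Since exp(2*x) solves the homogeneous equation (r = 2 is a root of multiplicity 1), multiply the trial by x. Try y_p = A*x*exp(2*x). Substituting into the equation and dividing by exp(2*x) gives A = -3/5, so y_p = -3*x*exp(2*x)/5.
General solution: y = C1*exp(2*x) + C2*exp(-3*x) - 3*x*exp(2*x)/5.
Apply the initial conditions: y(0) = C1 + C2 = -5 and y'(0) = -3/5 - 3*C2 + 2*C1 = -3. Solving gives C1 = -87/25, C2 = -38/25.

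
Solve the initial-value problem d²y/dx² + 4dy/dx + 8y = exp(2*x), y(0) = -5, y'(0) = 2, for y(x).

Characteristic equation r² + 4r + 8 = 0 has discriminant (4)² - 4·(8) = -16 < 0, so r = -2 ± 2i.
Hence y_h = C1*cos(2*x)*exp(-2*x) + C2*exp(-2*x)*sin(2*x).
Try y_p = A*exp(2*x). Substituting into the equation and dividing by exp(2*x) gives A = 1/20, so y_p = exp(2*x)/20.
General solution: y = exp(2*x)/20 + C1*cos(2*x)*exp(-2*x) + C2*exp(-2*x)*sin(2*x).
Apply the initial conditions: y(0) = 1/20 + C1 = -5 and y'(0) = 1/10 - 2*C1 + 2*C2 = 2. Solving gives C1 = -101/20, C2 = -41/10.

y = exp(2*x)/20 - 101*cos(2*x)*exp(-2*x)/20 - 41*exp(-2*x)*sin(2*x)/10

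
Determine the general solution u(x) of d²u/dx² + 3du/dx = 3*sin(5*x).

Characteristic equation r² + 3r = 0 factors as (r + 3)r = 0, so r = -3, 0.
Hence u_h = C1*exp(-3*x) + C2.
Try u_p = A*cos(5*x) + B*sin(5*x). Substituting and equating the coefficients of cos(5x) and sin(5x) gives A = -9/170, B = -3/34, so u_p = -9*cos(5*x)/170 - 3*sin(5*x)/34.

u = C2 - 9*cos(5*x)/170 - 3*sin(5*x)/34 + C1*exp(-3*x)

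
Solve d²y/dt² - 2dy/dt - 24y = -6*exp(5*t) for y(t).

Characteristic equation r² - 2r - 24 = 0 factors as (r - 6)(r + 4) = 0, so r = 6, -4.
Hence y_h = C1*exp(6*t) + C2*exp(-4*t).
Try y_p = A*exp(5*t). Substituting into the equation and dividing by exp(5*t) gives A = 2/3, so y_p = 2*exp(5*t)/3.

y = 2*exp(5*t)/3 + C1*exp(6*t) + C2*exp(-4*t)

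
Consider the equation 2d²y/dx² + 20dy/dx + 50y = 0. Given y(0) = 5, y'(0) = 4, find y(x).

Divide through by 2: y'' + 10y' + 25y = 0.
Characteristic equation r² + 10r + 25 = 0 has discriminant (10)² - 4·(25) = 0, so r = -5 is a repeated root.
Hence y_h = (C1 + C2*x)*exp(-5*x).
Apply the initial conditions: y(0) = C1 = 5 and y'(0) = C2 - 5*C1 = 4. Solving gives C1 = 5, C2 = 29.

y = 5*exp(-5*x) + 29*x*exp(-5*x)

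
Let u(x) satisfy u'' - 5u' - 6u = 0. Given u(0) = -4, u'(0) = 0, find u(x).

Characteristic equation r² - 5r - 6 = 0 factors as (r - 6)(r + 1) = 0, so r = 6, -1.
Hence u_h = C1*exp(6*x) + C2*exp(-x).
Apply the initial conditions: u(0) = C1 + C2 = -4 and u'(0) = -C2 + 6*C1 = 0. Solving gives C1 = -4/7, C2 = -24/7.

u = -24*exp(-x)/7 - 4*exp(6*x)/7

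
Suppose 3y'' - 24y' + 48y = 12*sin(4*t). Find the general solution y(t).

y = cos(4*t)/8 + C1*exp(4*t) + C2*t*exp(4*t)

Divide through by 3: y'' - 8y' + 16y = 4*sin(4*t).
Characteristic equation r² - 8r + 16 = 0 has discriminant (-8)² - 4·(16) = 0, so r = 4 is a repeated root.
Hence y_h = (C1 + C2*t)*exp(4*t).
Try y_p = A*cos(4*t) + B*sin(4*t). Substituting and equating the coefficients of cos(4t) and sin(4t) gives A = 1/8, B = 0, so y_p = cos(4*t)/8.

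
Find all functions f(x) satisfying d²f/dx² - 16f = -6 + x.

f = 3/8 - x/16 + C1*exp(4*x) + C2*exp(-4*x)

Characteristic equation r² - 16 = 0 factors as (r - 4)(r + 4) = 0, so r = 4, -4.
Hence f_h = C1*exp(4*x) + C2*exp(-4*x).
For the particular solution try f_p = A0 + A1*x. Substituting and matching coefficients of each power of x gives A0 = 3/8, A1 = -1/16, so f_p = 3/8 - x/16.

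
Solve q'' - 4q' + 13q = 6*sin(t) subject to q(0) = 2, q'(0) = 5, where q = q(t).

q = 3*cos(t)/20 + 9*sin(t)/20 + 17*exp(2*t)*sin(3*t)/60 + 37*cos(3*t)*exp(2*t)/20

Characteristic equation r² - 4r + 13 = 0 has discriminant (-4)² - 4·(13) = -36 < 0, so r = 2 ± 3i.
Hence q_h = C1*cos(3*t)*exp(2*t) + C2*exp(2*t)*sin(3*t).
Try q_p = A*cos(t) + B*sin(t). Substituting and equating the coefficients of cos(t) and sin(t) gives A = 3/20, B = 9/20, so q_p = 3*cos(t)/20 + 9*sin(t)/20.
General solution: q = 3*cos(t)/20 + 9*sin(t)/20 + C1*cos(3*t)*exp(2*t) + C2*exp(2*t)*sin(3*t).
Apply the initial conditions: q(0) = 3/20 + C1 = 2 and q'(0) = 9/20 + 2*C1 + 3*C2 = 5. Solving gives C1 = 37/20, C2 = 17/60.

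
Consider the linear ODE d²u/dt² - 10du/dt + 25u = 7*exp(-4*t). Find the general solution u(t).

Characteristic equation r² - 10r + 25 = 0 has discriminant (-10)² - 4·(25) = 0, so r = 5 is a repeated root.
Hence u_h = (C1 + C2*t)*exp(5*t).
Try u_p = A*exp(-4*t). Substituting into the equation and dividing by exp(-4*t) gives A = 7/81, so u_p = 7*exp(-4*t)/81.

u = 7*exp(-4*t)/81 + C1*exp(5*t) + C2*t*exp(5*t)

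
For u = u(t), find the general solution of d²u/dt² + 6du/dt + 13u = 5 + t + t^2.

Characteristic equation r² + 6r + 13 = 0 has discriminant (6)² - 4·(13) = -16 < 0, so r = -3 ± 2i.
Hence u_h = C1*cos(2*t)*exp(-3*t) + C2*exp(-3*t)*sin(2*t).
For the particular solution try u_p = A0 + A1*t + A2*t^2. Substituting and matching coefficients of each power of t gives A0 = 813/2197, A1 = 1/169, A2 = 1/13, so u_p = 813/2197 + t^2/13 + t/169.

u = 813/2197 + t**2/13 + t/169 + C1*cos(2*t)*exp(-3*t) + C2*exp(-3*t)*sin(2*t)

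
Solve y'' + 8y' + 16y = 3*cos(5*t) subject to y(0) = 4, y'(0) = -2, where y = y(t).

y = -27*cos(5*t)/1681 + 120*sin(5*t)/1681 + 6751*exp(-4*t)/1681 + 562*t*exp(-4*t)/41

Characteristic equation r² + 8r + 16 = 0 has discriminant (8)² - 4·(16) = 0, so r = -4 is a repeated root.
Hence y_h = (C1 + C2*t)*exp(-4*t).
Try y_p = A*cos(5*t) + B*sin(5*t). Substituting and equating the coefficients of cos(5t) and sin(5t) gives A = -27/1681, B = 120/1681, so y_p = -27*cos(5*t)/1681 + 120*sin(5*t)/1681.
General solution: y = -27*cos(5*t)/1681 + 120*sin(5*t)/1681 + C1*exp(-4*t) + C2*t*exp(-4*t).
Apply the initial conditions: y(0) = -27/1681 + C1 = 4 and y'(0) = 600/1681 + C2 - 4*C1 = -2. Solving gives C1 = 6751/1681, C2 = 562/41.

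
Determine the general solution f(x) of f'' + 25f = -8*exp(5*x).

f = -4*exp(5*x)/25 + C1*cos(5*x) + C2*sin(5*x)

Characteristic equation r² + 25 = 0 has discriminant (0)² - 4·(25) = -100 < 0, so r = ± 5i.
Hence f_h = C1*cos(5*x) + C2*sin(5*x).
Try f_p = A*exp(5*x). Substituting into the equation and dividing by exp(5*x) gives A = -4/25, so f_p = -4*exp(5*x)/25.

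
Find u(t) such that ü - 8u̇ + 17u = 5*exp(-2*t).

Characteristic equation r² - 8r + 17 = 0 has discriminant (-8)² - 4·(17) = -4 < 0, so r = 4 ± i.
Hence u_h = C1*cos(t)*exp(4*t) + C2*exp(4*t)*sin(t).
Try u_p = A*exp(-2*t). Substituting into the equation and dividing by exp(-2*t) gives A = 5/37, so u_p = 5*exp(-2*t)/37.

u = 5*exp(-2*t)/37 + C1*cos(t)*exp(4*t) + C2*exp(4*t)*sin(t)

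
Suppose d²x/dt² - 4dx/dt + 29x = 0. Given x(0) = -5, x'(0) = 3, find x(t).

Characteristic equation r² - 4r + 29 = 0 has discriminant (-4)² - 4·(29) = -100 < 0, so r = 2 ± 5i.
Hence x_h = C1*cos(5*t)*exp(2*t) + C2*exp(2*t)*sin(5*t).
Apply the initial conditions: x(0) = C1 = -5 and x'(0) = 2*C1 + 5*C2 = 3. Solving gives C1 = -5, C2 = 13/5.

x = -5*cos(5*t)*exp(2*t) + 13*exp(2*t)*sin(5*t)/5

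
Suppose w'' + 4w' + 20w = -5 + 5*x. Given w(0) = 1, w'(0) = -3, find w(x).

w = -3/10 + x/4 - 13*exp(-2*x)*sin(4*x)/80 + 13*cos(4*x)*exp(-2*x)/10

Characteristic equation r² + 4r + 20 = 0 has discriminant (4)² - 4·(20) = -64 < 0, so r = -2 ± 4i.
Hence w_h = C1*cos(4*x)*exp(-2*x) + C2*exp(-2*x)*sin(4*x).
For the particular solution try w_p = A0 + A1*x. Substituting and matching coefficients of each power of x gives A0 = -3/10, A1 = 1/4, so w_p = -3/10 + x/4.
General solution: w = -3/10 + x/4 + C1*cos(4*x)*exp(-2*x) + C2*exp(-2*x)*sin(4*x).
Apply the initial conditions: w(0) = -3/10 + C1 = 1 and w'(0) = 1/4 - 2*C1 + 4*C2 = -3. Solving gives C1 = 13/10, C2 = -13/80.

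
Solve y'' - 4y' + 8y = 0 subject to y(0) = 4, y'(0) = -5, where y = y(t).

Characteristic equation r² - 4r + 8 = 0 has discriminant (-4)² - 4·(8) = -16 < 0, so r = 2 ± 2i.
Hence y_h = C1*cos(2*t)*exp(2*t) + C2*exp(2*t)*sin(2*t).
Apply the initial conditions: y(0) = C1 = 4 and y'(0) = 2*C1 + 2*C2 = -5. Solving gives C1 = 4, C2 = -13/2.

y = 4*cos(2*t)*exp(2*t) - 13*exp(2*t)*sin(2*t)/2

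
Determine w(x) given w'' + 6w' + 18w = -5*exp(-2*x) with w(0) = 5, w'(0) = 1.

Characteristic equation r² + 6r + 18 = 0 has discriminant (6)² - 4·(18) = -36 < 0, so r = -3 ± 3i.
Hence w_h = C1*cos(3*x)*exp(-3*x) + C2*exp(-3*x)*sin(3*x).
Try w_p = A*exp(-2*x). Substituting into the equation and dividing by exp(-2*x) gives A = -1/2, so w_p = -exp(-2*x)/2.
General solution: w = -exp(-2*x)/2 + C1*cos(3*x)*exp(-3*x) + C2*exp(-3*x)*sin(3*x).
Apply the initial conditions: w(0) = -1/2 + C1 = 5 and w'(0) = 1 - 3*C1 + 3*C2 = 1. Solving gives C1 = 11/2, C2 = 11/2.

w = -exp(-2*x)/2 + 11*cos(3*x)*exp(-3*x)/2 + 11*exp(-3*x)*sin(3*x)/2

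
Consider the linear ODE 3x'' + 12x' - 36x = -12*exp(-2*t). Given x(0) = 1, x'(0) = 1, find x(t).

Divide through by 3: x'' + 4x' - 12x = -4*exp(-2*t).
Characteristic equation r² + 4r - 12 = 0 factors as (r - 2)(r + 6) = 0, so r = 2, -6.
Hence x_h = C1*exp(2*t) + C2*exp(-6*t).
Try x_p = A*exp(-2*t). Substituting into the equation and dividing by exp(-2*t) gives A = 1/4, so x_p = exp(-2*t)/4.
General solution: x = exp(-2*t)/4 + C1*exp(2*t) + C2*exp(-6*t).
Apply the initial conditions: x(0) = 1/4 + C1 + C2 = 1 and x'(0) = -1/2 - 6*C2 + 2*C1 = 1. Solving gives C1 = 3/4, C2 = 0.

x = exp(-2*t)/4 + 3*exp(2*t)/4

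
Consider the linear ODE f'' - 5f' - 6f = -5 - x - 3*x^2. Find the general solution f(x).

Characteristic equation r² - 5r - 6 = 0 factors as (r - 6)(r + 1) = 0, so r = 6, -1.
Hence f_h = C1*exp(6*x) + C2*exp(-x).
For the particular solution try f_p = A0 + A1*x + A2*x^2. Substituting and matching coefficients of each power of x gives A0 = 14/9, A1 = -2/3, A2 = 1/2, so f_p = 14/9 + x^2/2 - 2*x/3.

f = 14/9 + x**2/2 - 2*x/3 + C1*exp(6*x) + C2*exp(-x)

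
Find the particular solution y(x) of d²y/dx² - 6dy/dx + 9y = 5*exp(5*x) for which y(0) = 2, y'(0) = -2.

y = 3*exp(3*x)/4 + 5*exp(5*x)/4 - 21*x*exp(3*x)/2

Characteristic equation r² - 6r + 9 = 0 has discriminant (-6)² - 4·(9) = 0, so r = 3 is a repeated root.
Hence y_h = (C1 + C2*x)*exp(3*x).
Try y_p = A*exp(5*x). Substituting into the equation and dividing by exp(5*x) gives A = 5/4, so y_p = 5*exp(5*x)/4.
General solution: y = 5*exp(5*x)/4 + C1*exp(3*x) + C2*x*exp(3*x).
Apply the initial conditions: y(0) = 5/4 + C1 = 2 and y'(0) = 25/4 + C2 + 3*C1 = -2. Solving gives C1 = 3/4, C2 = -21/2.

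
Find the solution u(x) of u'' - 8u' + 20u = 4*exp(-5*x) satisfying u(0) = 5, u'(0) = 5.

Characteristic equation r² - 8r + 20 = 0 has discriminant (-8)² - 4·(20) = -16 < 0, so r = 4 ± 2i.
Hence u_h = C1*cos(2*x)*exp(4*x) + C2*exp(4*x)*sin(2*x).
Try u_p = A*exp(-5*x). Substituting into the equation and dividing by exp(-5*x) gives A = 4/85, so u_p = 4*exp(-5*x)/85.
General solution: u = 4*exp(-5*x)/85 + C1*cos(2*x)*exp(4*x) + C2*exp(4*x)*sin(2*x).
Apply the initial conditions: u(0) = 4/85 + C1 = 5 and u'(0) = -4/17 + 2*C2 + 4*C1 = 5. Solving gives C1 = 421/85, C2 = -1239/170.

u = 4*exp(-5*x)/85 - 1239*exp(4*x)*sin(2*x)/170 + 421*cos(2*x)*exp(4*x)/85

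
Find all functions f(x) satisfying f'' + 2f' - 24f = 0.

f = C1*exp(4*x) + C2*exp(-6*x)

Characteristic equation r² + 2r - 24 = 0 factors as (r - 4)(r + 6) = 0, so r = 4, -6.
Hence f_h = C1*exp(4*x) + C2*exp(-6*x).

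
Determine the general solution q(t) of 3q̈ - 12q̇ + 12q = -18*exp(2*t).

Divide through by 3: q'' - 4q' + 4q = -6*exp(2*t).
Characteristic equation r² - 4r + 4 = 0 has discriminant (-4)² - 4·(4) = 0, so r = 2 is a repeated root.
Hence q_h = (C1 + C2*t)*exp(2*t).
Since exp(2*t) solves the homogeneous equation (r = 2 is a root of multiplicity 2), multiply the trial by t^2. Try q_p = A*t^2*exp(2*t). Substituting into the equation and dividing by exp(2*t) gives A = -3, so q_p = -3*t^2*exp(2*t).

q = C1*exp(2*t) - 3*t**2*exp(2*t) + C2*t*exp(2*t)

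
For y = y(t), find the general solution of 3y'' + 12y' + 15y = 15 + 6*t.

Divide through by 3: y'' + 4y' + 5y = 5 + 2*t.
Characteristic equation r² + 4r + 5 = 0 has discriminant (4)² - 4·(5) = -4 < 0, so r = -2 ± i.
Hence y_h = C1*cos(t)*exp(-2*t) + C2*exp(-2*t)*sin(t).
For the particular solution try y_p = A0 + A1*t. Substituting and matching coefficients of each power of t gives A0 = 17/25, A1 = 2/5, so y_p = 17/25 + 2*t/5.

y = 17/25 + 2*t/5 + C1*cos(t)*exp(-2*t) + C2*exp(-2*t)*sin(t)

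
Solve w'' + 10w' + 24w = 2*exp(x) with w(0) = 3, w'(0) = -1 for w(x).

w = -75*exp(-6*x)/14 + 2*exp(x)/35 + 83*exp(-4*x)/10

Characteristic equation r² + 10r + 24 = 0 factors as (r + 6)(r + 4) = 0, so r = -6, -4.
Hence w_h = C1*exp(-6*x) + C2*exp(-4*x).
Try w_p = A*exp(x). Substituting into the equation and dividing by exp(x) gives A = 2/35, so w_p = 2*exp(x)/35.
General solution: w = 2*exp(x)/35 + C1*exp(-6*x) + C2*exp(-4*x).
Apply the initial conditions: w(0) = 2/35 + C1 + C2 = 3 and w'(0) = 2/35 - 6*C1 - 4*C2 = -1. Solving gives C1 = -75/14, C2 = 83/10.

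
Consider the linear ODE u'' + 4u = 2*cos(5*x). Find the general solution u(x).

Characteristic equation r² + 4 = 0 has discriminant (0)² - 4·(4) = -16 < 0, so r = ± 2i.
Hence u_h = C1*cos(2*x) + C2*sin(2*x).
Try u_p = A*cos(5*x) + B*sin(5*x). Substituting and equating the coefficients of cos(5x) and sin(5x) gives A = -2/21, B = 0, so u_p = -2*cos(5*x)/21.

u = -2*cos(5*x)/21 + C1*cos(2*x) + C2*sin(2*x)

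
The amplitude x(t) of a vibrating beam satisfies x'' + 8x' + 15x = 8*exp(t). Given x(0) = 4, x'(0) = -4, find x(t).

x = 7*exp(-3*t) - 10*exp(-5*t)/3 + exp(t)/3

Characteristic equation r² + 8r + 15 = 0 factors as (r + 3)(r + 5) = 0, so r = -3, -5.
Hence x_h = C1*exp(-3*t) + C2*exp(-5*t).
Try x_p = A*exp(t). Substituting into the equation and dividing by exp(t) gives A = 1/3, so x_p = exp(t)/3.
General solution: x = exp(t)/3 + C1*exp(-3*t) + C2*exp(-5*t).
Apply the initial conditions: x(0) = 1/3 + C1 + C2 = 4 and x'(0) = 1/3 - 5*C2 - 3*C1 = -4. Solving gives C1 = 7, C2 = -10/3.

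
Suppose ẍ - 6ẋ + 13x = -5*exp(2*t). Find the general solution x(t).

x = -exp(2*t) + C1*cos(2*t)*exp(3*t) + C2*exp(3*t)*sin(2*t)

Characteristic equation r² - 6r + 13 = 0 has discriminant (-6)² - 4·(13) = -16 < 0, so r = 3 ± 2i.
Hence x_h = C1*cos(2*t)*exp(3*t) + C2*exp(3*t)*sin(2*t).
Try x_p = A*exp(2*t). Substituting into the equation and dividing by exp(2*t) gives A = -1, so x_p = -exp(2*t).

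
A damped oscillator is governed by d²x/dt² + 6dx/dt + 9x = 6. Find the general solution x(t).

x = 2/3 + C1*exp(-3*t) + C2*t*exp(-3*t)

Characteristic equation r² + 6r + 9 = 0 has discriminant (6)² - 4·(9) = 0, so r = -3 is a repeated root.
Hence x_h = (C1 + C2*t)*exp(-3*t).
For the particular solution try x_p = A0. Substituting and matching coefficients of each power of t gives A0 = 2/3, so x_p = 2/3.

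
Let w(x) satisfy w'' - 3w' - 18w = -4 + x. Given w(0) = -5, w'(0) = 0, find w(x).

Characteristic equation r² - 3r - 18 = 0 factors as (r + 3)(r - 6) = 0, so r = -3, 6.
Hence w_h = C1*exp(-3*x) + C2*exp(6*x).
For the particular solution try w_p = A0 + A1*x. Substituting and matching coefficients of each power of x gives A0 = 25/108, A1 = -1/18, so w_p = 25/108 - x/18.
General solution: w = 25/108 - x/18 + C1*exp(-3*x) + C2*exp(6*x).
Apply the initial conditions: w(0) = 25/108 + C1 + C2 = -5 and w'(0) = -1/18 - 3*C1 + 6*C2 = 0. Solving gives C1 = -283/81, C2 = -563/324.

w = 25/108 - 563*exp(6*x)/324 - 283*exp(-3*x)/81 - x/18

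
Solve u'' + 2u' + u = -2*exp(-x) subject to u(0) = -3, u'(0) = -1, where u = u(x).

Characteristic equation r² + 2r + 1 = 0 has discriminant (2)² - 4·(1) = 0, so r = -1 is a repeated root.
Hence u_h = (C1 + C2*x)*exp(-x).
Since exp(-x) solves the homogeneous equation (r = -1 is a root of multiplicity 2), multiply the trial by x^2. Try u_p = A*x^2*exp(-x). Substituting into the equation and dividing by exp(-x) gives A = -1, so u_p = -x^2*exp(-x).
General solution: u = C1*exp(-x) - x^2*exp(-x) + C2*x*exp(-x).
Apply the initial conditions: u(0) = C1 = -3 and u'(0) = C2 - C1 = -1. Solving gives C1 = -3, C2 = -4.

u = -3*exp(-x) - x**2*exp(-x) - 4*x*exp(-x)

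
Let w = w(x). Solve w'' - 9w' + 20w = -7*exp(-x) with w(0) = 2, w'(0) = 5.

w = -25*exp(5*x)/6 - 7*exp(-x)/30 + 32*exp(4*x)/5

Characteristic equation r² - 9r + 20 = 0 factors as (r - 5)(r - 4) = 0, so r = 5, 4.
Hence w_h = C1*exp(5*x) + C2*exp(4*x).
Try w_p = A*exp(-x). Substituting into the equation and dividing by exp(-x) gives A = -7/30, so w_p = -7*exp(-x)/30.
General solution: w = -7*exp(-x)/30 + C1*exp(5*x) + C2*exp(4*x).
Apply the initial conditions: w(0) = -7/30 + C1 + C2 = 2 and w'(0) = 7/30 + 4*C2 + 5*C1 = 5. Solving gives C1 = -25/6, C2 = 32/5.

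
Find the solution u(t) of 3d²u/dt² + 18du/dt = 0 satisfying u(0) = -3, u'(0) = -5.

u = -23/6 + 5*exp(-6*t)/6

Divide through by 3: u'' + 6u' = 0.
Characteristic equation r² + 6r = 0 factors as (r + 6)r = 0, so r = -6, 0.
Hence u_h = C1*exp(-6*t) + C2.
Apply the initial conditions: u(0) = C1 + C2 = -3 and u'(0) = -6*C1 = -5. Solving gives C1 = 5/6, C2 = -23/6.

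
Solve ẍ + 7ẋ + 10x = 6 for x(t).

x = 3/5 + C1*exp(-2*t) + C2*exp(-5*t)

Characteristic equation r² + 7r + 10 = 0 factors as (r + 2)(r + 5) = 0, so r = -2, -5.
Hence x_h = C1*exp(-2*t) + C2*exp(-5*t).
For the particular solution try x_p = A0. Substituting and matching coefficients of each power of t gives A0 = 3/5, so x_p = 3/5.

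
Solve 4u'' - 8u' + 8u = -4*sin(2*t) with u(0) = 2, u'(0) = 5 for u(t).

u = -cos(2*t)/5 + sin(2*t)/10 + 11*cos(t)*exp(t)/5 + 13*exp(t)*sin(t)/5

Divide through by 4: u'' - 2u' + 2u = -sin(2*t).
Characteristic equation r² - 2r + 2 = 0 has discriminant (-2)² - 4·(2) = -4 < 0, so r = 1 ± i.
Hence u_h = C1*cos(t)*exp(t) + C2*exp(t)*sin(t).
Try u_p = A*cos(2*t) + B*sin(2*t). Substituting and equating the coefficients of cos(2t) and sin(2t) gives A = -1/5, B = 1/10, so u_p = -cos(2*t)/5 + sin(2*t)/10.
General solution: u = -cos(2*t)/5 + sin(2*t)/10 + C1*cos(t)*exp(t) + C2*exp(t)*sin(t).
Apply the initial conditions: u(0) = -1/5 + C1 = 2 and u'(0) = 1/5 + C1 + C2 = 5. Solving gives C1 = 11/5, C2 = 13/5.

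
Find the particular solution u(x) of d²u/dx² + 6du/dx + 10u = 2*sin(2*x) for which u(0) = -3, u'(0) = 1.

u = -2*cos(2*x)/15 + sin(2*x)/15 - 116*exp(-3*x)*sin(x)/15 - 43*cos(x)*exp(-3*x)/15

Characteristic equation r² + 6r + 10 = 0 has discriminant (6)² - 4·(10) = -4 < 0, so r = -3 ± i.
Hence u_h = C1*cos(x)*exp(-3*x) + C2*exp(-3*x)*sin(x).
Try u_p = A*cos(2*x) + B*sin(2*x). Substituting and equating the coefficients of cos(2x) and sin(2x) gives A = -2/15, B = 1/15, so u_p = -2*cos(2*x)/15 + sin(2*x)/15.
General solution: u = -2*cos(2*x)/15 + sin(2*x)/15 + C1*cos(x)*exp(-3*x) + C2*exp(-3*x)*sin(x).
Apply the initial conditions: u(0) = -2/15 + C1 = -3 and u'(0) = 2/15 + C2 - 3*C1 = 1. Solving gives C1 = -43/15, C2 = -116/15.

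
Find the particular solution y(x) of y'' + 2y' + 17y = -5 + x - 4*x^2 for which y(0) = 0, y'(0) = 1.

Characteristic equation r² + 2r + 17 = 0 has discriminant (2)² - 4·(17) = -64 < 0, so r = -1 ± 4i.
Hence y_h = C1*cos(4*x)*exp(-x) + C2*exp(-x)*sin(4*x).
For the particular solution try y_p = A0 + A1*x + A2*x^2. Substituting and matching coefficients of each power of x gives A0 = -1375/4913, A1 = 33/289, A2 = -4/17, so y_p = -1375/4913 - 4*x^2/17 + 33*x/289.
General solution: y = -1375/4913 - 4*x^2/17 + 33*x/289 + C1*cos(4*x)*exp(-x) + C2*exp(-x)*sin(4*x).
Apply the initial conditions: y(0) = -1375/4913 + C1 = 0 and y'(0) = 33/289 - C1 + 4*C2 = 1. Solving gives C1 = 1375/4913, C2 = 5727/19652.

y = -1375/4913 - 4*x**2/17 + 33*x/289 + 1375*cos(4*x)*exp(-x)/4913 + 5727*exp(-x)*sin(4*x)/19652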